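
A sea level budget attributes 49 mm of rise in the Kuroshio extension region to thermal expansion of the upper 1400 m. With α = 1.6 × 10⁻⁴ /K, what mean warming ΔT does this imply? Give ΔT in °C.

ΔT = Δh/(αH) = 0.049 / (1.6×10⁻⁴ × 1400) ≈ 0.2188 °C

about 0.219 °C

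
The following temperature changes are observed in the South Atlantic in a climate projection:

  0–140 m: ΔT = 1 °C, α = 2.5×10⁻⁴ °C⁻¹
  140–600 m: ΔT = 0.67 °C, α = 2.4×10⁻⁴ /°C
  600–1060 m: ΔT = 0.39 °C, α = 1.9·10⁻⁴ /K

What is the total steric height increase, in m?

about 0.14 m

140 × 1 × 2.5×10⁻⁴ = 0.03500 m
140–600 m: 0.67 × 460 × 2.4×10⁻⁴ = 0.073968 m
460 × 1.9×10⁻⁴ × 0.39 = 0.034086 m
Δh = 0.03500 + 0.073968 + 0.034086 = 0.143054 m ≈ 0.14 m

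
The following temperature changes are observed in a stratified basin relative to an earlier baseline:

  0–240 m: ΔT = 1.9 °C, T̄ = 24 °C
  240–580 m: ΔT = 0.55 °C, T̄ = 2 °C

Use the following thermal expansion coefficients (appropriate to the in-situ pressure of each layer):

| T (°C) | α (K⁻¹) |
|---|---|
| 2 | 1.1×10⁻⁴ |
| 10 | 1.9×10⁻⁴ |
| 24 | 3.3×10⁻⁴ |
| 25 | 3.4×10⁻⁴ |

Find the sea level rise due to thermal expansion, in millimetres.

171 mm of thermosteric rise

Layer 1 at 24 °C → α = 3.3×10⁻⁴ K⁻¹
Layer 2 at 2 °C → α = 1.1×10⁻⁴ K⁻¹
0–240 m: 240 × 3.3×10⁻⁴ × 1.9 = 0.15048 m
0.55 × 340 × 1.1×10⁻⁴ = 0.02057 m
Δh = 0.15048 + 0.02057 = 0.17105 m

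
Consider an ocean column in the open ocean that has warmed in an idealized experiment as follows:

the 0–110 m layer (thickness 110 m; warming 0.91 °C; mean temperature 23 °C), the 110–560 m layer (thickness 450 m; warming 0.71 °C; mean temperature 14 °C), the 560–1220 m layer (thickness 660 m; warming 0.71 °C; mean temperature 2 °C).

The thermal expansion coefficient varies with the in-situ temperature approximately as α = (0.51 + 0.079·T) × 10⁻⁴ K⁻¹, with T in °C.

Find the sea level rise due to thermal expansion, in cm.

Δh ≈ 10.6 cm

Layer 1: α = (0.51 + 0.079×23)×10⁻⁴ = 2.327×10⁻⁴ K⁻¹
Layer 2: α = (0.51 + 0.079×14)×10⁻⁴ = 1.616×10⁻⁴ K⁻¹
Layer 3: α = (0.51 + 0.079×2)×10⁻⁴ = 0.668×10⁻⁴ K⁻¹
Layer 1: 0.91 × 110 × 2.327×10⁻⁴ = 0.02329327 m
110–560 m: 450 × 1.616×10⁻⁴ × 0.71 = 0.0516312 m
560–1220 m: 0.668×10⁻⁴ × 660 × 0.71 = 0.03130248 m
Δh = 0.02329327 + 0.0516312 + 0.03130248 = 0.10622695 m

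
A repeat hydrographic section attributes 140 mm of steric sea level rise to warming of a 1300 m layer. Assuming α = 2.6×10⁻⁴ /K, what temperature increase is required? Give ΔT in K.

ΔT = Δh/(αH) = 0.14 / (2.6×10⁻⁴ × 1300) ≈ 0.4142 K

ΔT ≈ 0.414 K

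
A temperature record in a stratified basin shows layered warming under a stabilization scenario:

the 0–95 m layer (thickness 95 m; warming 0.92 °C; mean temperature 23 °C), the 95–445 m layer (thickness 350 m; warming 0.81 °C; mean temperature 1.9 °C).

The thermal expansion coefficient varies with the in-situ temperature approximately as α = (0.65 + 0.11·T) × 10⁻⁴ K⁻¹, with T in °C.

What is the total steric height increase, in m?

Layer 1: α = (0.65 + 0.11×23)×10⁻⁴ = 3.18×10⁻⁴ K⁻¹
Layer 2: α = (0.65 + 0.11×1.9)×10⁻⁴ = 0.859×10⁻⁴ K⁻¹
95 × 3.18×10⁻⁴ × 0.92 = 0.0277932 m
0.859×10⁻⁴ × 350 × 0.81 = 0.02435265 m
Δh = 0.0277932 + 0.02435265 = 0.05214585 m ≈ 0.052 m

Δh ≈ 0.052 m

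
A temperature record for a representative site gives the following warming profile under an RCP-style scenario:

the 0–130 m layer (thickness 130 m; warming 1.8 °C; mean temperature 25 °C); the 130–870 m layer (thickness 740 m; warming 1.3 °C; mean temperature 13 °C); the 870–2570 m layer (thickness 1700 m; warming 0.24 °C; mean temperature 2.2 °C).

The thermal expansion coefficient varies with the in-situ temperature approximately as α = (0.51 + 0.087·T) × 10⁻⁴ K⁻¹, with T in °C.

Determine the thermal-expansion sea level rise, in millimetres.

Layer 1: α = (0.51 + 0.087×25)×10⁻⁴ = 2.685×10⁻⁴ K⁻¹
Layer 2: α = (0.51 + 0.087×13)×10⁻⁴ = 1.641×10⁻⁴ K⁻¹
Layer 3: α = (0.51 + 0.087×2.2)×10⁻⁴ = 0.7014×10⁻⁴ K⁻¹
0–130 m: 1.8 × 130 × 2.685×10⁻⁴ = 0.062829 m
Layer 2: 1.641×10⁻⁴ × 740 × 1.3 = 0.1578642 m
870–2570 m: 0.24 × 0.7014×10⁻⁴ × 1700 = 0.02861712 m
Δh = 0.062829 + 0.1578642 + 0.02861712 = 0.24931032 m ≈ 250 mm

Δh ≈ 250 mm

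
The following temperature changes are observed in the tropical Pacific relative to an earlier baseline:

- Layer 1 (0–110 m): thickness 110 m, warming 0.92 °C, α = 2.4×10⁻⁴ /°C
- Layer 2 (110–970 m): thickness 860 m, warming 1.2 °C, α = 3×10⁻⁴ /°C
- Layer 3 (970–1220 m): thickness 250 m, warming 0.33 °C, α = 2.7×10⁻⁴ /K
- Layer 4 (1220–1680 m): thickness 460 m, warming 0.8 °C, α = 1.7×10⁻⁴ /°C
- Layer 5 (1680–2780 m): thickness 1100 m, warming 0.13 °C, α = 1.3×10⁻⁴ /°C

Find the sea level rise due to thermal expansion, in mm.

2.4×10⁻⁴ × 110 × 0.92 = 0.024288 m
3×10⁻⁴ × 860 × 1.2 = 0.30960 m
Layer 3: 0.33 × 250 × 2.7×10⁻⁴ = 0.022275 m
1220–1680 m: 460 × 0.8 × 1.7×10⁻⁴ = 0.06256 m
0.13 × 1.3×10⁻⁴ × 1100 = 0.01859 m
Δh = 0.024288 + 0.30960 + 0.022275 + 0.06256 + 0.01859 = 0.437313 m

437 mm of thermosteric rise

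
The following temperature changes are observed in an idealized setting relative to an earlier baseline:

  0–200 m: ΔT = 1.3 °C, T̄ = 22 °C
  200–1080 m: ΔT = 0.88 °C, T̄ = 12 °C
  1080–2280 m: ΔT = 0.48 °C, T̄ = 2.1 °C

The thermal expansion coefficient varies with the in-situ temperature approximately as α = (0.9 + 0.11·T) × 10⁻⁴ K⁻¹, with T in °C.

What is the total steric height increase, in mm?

Layer 1: α = (0.9 + 0.11×22)×10⁻⁴ = 3.32×10⁻⁴ K⁻¹
Layer 2: α = (0.9 + 0.11×12)×10⁻⁴ = 2.22×10⁻⁴ K⁻¹
Layer 3: α = (0.9 + 0.11×2.1)×10⁻⁴ = 1.131×10⁻⁴ K⁻¹
3.32×10⁻⁴ × 1.3 × 200 = 0.08632 m
Layer 2: 2.22×10⁻⁴ × 880 × 0.88 = 0.1719168 m
Layer 3: 1200 × 0.48 × 1.131×10⁻⁴ = 0.0651456 m
Δh = 0.08632 + 0.1719168 + 0.0651456 = 0.3233824 m

323 mm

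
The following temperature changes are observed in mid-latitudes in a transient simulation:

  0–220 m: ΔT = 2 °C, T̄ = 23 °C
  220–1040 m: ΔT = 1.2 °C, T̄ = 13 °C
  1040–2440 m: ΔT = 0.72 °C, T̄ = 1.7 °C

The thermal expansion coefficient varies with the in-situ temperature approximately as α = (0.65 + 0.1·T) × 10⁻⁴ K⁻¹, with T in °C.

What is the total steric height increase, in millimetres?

Layer 1: α = (0.65 + 0.1×23)×10⁻⁴ = 2.95×10⁻⁴ K⁻¹
Layer 2: α = (0.65 + 0.1×13)×10⁻⁴ = 1.95×10⁻⁴ K⁻¹
Layer 3: α = (0.65 + 0.1×1.7)×10⁻⁴ = 0.82×10⁻⁴ K⁻¹
2 × 2.95×10⁻⁴ × 220 = 0.12980 m
220–1040 m: 820 × 1.2 × 1.95×10⁻⁴ = 0.19188 m
Layer 3: 1400 × 0.82×10⁻⁴ × 0.72 = 0.082656 m
Δh = 0.12980 + 0.19188 + 0.082656 = 0.404336 m

404 mm of thermosteric rise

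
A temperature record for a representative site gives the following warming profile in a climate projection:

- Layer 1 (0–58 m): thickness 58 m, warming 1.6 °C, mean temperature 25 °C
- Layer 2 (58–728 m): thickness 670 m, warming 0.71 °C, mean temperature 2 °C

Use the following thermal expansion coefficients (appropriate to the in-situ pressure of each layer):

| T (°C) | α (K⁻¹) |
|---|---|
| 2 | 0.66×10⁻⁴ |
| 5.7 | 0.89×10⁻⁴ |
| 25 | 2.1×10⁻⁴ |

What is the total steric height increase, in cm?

5.09 cm

Layer 1 at 25 °C → α = 2.1×10⁻⁴ K⁻¹
Layer 2 at 2 °C → α = 0.66×10⁻⁴ K⁻¹
0–58 m: 2.1×10⁻⁴ × 58 × 1.6 = 0.019488 m
58–728 m: 0.66×10⁻⁴ × 670 × 0.71 = 0.0313962 m
Δh = 0.019488 + 0.0313962 = 0.0508842 m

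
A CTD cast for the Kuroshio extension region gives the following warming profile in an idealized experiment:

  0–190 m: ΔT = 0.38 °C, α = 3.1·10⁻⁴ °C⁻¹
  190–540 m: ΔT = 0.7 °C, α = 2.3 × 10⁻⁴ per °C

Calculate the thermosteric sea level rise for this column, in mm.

0–190 m: 190 × 3.1×10⁻⁴ × 0.38 = 0.022382 m
2.3×10⁻⁴ × 350 × 0.7 = 0.05635 m
Δh = 0.022382 + 0.05635 = 0.078732 m

Δh ≈ 78.7 mm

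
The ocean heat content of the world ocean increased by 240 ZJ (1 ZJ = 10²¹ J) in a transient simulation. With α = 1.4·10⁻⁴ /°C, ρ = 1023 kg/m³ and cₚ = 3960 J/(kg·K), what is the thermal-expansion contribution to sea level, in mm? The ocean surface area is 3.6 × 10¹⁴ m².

23 mm

Per unit area: Q = 240×10²¹ / (3.6×10¹⁴) ≈ 6.667×10⁸ J/m²
Δh = αQ/(ρcₚ) = 1.4×10⁻⁴ × 6.667×10⁸ / (1023 × 3960) ≈ 0.02304 m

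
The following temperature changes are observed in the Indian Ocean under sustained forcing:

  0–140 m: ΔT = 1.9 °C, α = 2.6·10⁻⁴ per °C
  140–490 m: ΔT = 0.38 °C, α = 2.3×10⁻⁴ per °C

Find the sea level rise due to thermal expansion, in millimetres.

0–140 m: 140 × 2.6×10⁻⁴ × 1.9 = 0.06916 m
2.3×10⁻⁴ × 350 × 0.38 = 0.03059 m
Δh = 0.06916 + 0.03059 = 0.09975 m ≈ 99.8 mm

Δh = 99.8 mm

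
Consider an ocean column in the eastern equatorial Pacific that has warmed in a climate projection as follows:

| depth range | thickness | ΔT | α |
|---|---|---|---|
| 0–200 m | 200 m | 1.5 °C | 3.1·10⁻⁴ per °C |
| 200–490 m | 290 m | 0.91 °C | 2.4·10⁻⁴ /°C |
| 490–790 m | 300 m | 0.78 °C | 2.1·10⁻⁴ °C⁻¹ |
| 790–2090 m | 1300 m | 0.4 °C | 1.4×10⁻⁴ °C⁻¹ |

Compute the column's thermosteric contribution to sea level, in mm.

1.5 × 3.1×10⁻⁴ × 200 = 0.09300 m
290 × 0.91 × 2.4×10⁻⁴ = 0.063336 m
490–790 m: 0.78 × 300 × 2.1×10⁻⁴ = 0.04914 m
790–2090 m: 0.4 × 1300 × 1.4×10⁻⁴ = 0.07280 m
Δh = 0.09300 + 0.063336 + 0.04914 + 0.07280 = 0.278276 m ≈ 280 mm

Δh = 280 mm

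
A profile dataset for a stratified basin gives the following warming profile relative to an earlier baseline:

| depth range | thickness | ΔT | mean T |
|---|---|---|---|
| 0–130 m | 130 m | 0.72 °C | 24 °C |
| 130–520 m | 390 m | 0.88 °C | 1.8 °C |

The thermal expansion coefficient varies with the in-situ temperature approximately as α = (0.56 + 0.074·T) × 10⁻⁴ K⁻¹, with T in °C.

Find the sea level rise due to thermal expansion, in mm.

Layer 1: α = (0.56 + 0.074×24)×10⁻⁴ = 2.336×10⁻⁴ K⁻¹
Layer 2: α = (0.56 + 0.074×1.8)×10⁻⁴ = 0.6932×10⁻⁴ K⁻¹
0–130 m: 130 × 2.336×10⁻⁴ × 0.72 = 0.02186496 m
130–520 m: 0.6932×10⁻⁴ × 390 × 0.88 = 0.023790624 m
Δh = 0.02186496 + 0.023790624 = 0.045655584 m

45.7 mm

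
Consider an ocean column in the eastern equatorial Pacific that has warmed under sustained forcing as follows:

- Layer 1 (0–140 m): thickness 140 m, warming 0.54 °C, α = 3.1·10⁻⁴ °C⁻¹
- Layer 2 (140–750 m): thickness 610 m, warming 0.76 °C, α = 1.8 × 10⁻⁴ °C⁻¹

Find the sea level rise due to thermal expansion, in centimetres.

Δh = 11 cm

140 × 3.1×10⁻⁴ × 0.54 = 0.023436 m
Layer 2: 1.8×10⁻⁴ × 0.76 × 610 = 0.083448 m
Δh = 0.023436 + 0.083448 = 0.106884 m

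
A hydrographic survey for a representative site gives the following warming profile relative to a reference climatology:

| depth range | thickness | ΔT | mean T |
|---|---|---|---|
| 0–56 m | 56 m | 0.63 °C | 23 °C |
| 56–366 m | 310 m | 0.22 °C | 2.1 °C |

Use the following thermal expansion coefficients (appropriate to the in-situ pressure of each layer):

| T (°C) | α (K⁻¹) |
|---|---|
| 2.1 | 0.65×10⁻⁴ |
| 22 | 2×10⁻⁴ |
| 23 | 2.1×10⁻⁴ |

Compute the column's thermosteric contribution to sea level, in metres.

0.0118 m of thermosteric rise

Layer 1 at 23 °C → α = 2.1×10⁻⁴ K⁻¹
Layer 2 at 2.1 °C → α = 0.65×10⁻⁴ K⁻¹
0–56 m: 0.63 × 56 × 2.1×10⁻⁴ = 0.0074088 m
310 × 0.65×10⁻⁴ × 0.22 = 0.004433 m
Δh = 0.0074088 + 0.004433 = 0.0118418 m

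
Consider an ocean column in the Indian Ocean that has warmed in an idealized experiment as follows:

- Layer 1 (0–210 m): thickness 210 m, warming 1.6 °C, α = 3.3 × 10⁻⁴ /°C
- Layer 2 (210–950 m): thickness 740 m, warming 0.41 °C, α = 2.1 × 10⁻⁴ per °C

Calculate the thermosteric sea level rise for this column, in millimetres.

175 mm of thermosteric rise

0–210 m: 210 × 1.6 × 3.3×10⁻⁴ = 0.11088 m
210–950 m: 0.41 × 2.1×10⁻⁴ × 740 = 0.063714 m
Δh = 0.11088 + 0.063714 = 0.174594 m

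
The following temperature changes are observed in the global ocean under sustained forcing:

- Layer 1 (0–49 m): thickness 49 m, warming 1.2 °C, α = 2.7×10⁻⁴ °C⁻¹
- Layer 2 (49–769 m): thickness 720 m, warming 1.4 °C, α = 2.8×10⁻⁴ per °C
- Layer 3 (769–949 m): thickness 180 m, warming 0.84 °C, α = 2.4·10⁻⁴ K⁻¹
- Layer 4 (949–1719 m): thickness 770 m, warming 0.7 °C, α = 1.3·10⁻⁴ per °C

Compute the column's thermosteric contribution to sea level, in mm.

0–49 m: 1.2 × 2.7×10⁻⁴ × 49 = 0.015876 m
49–769 m: 2.8×10⁻⁴ × 1.4 × 720 = 0.28224 m
180 × 0.84 × 2.4×10⁻⁴ = 0.036288 m
1.3×10⁻⁴ × 770 × 0.7 = 0.07007 m
Δh = 0.015876 + 0.28224 + 0.036288 + 0.07007 = 0.404474 m

400 mm of thermosteric rise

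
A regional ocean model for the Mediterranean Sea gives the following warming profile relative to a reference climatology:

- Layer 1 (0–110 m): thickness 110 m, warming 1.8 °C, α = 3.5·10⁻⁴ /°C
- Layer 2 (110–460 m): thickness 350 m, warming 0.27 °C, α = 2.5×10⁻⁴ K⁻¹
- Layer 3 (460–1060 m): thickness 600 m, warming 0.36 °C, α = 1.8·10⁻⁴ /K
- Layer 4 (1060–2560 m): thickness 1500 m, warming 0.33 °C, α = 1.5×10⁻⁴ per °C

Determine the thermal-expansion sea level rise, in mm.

Δh ≈ 206 mm

Layer 1: 1.8 × 110 × 3.5×10⁻⁴ = 0.06930 m
2.5×10⁻⁴ × 0.27 × 350 = 0.023625 m
0.36 × 600 × 1.8×10⁻⁴ = 0.03888 m
Layer 4: 0.33 × 1.5×10⁻⁴ × 1500 = 0.07425 m
Δh = 0.06930 + 0.023625 + 0.03888 + 0.07425 = 0.206055 m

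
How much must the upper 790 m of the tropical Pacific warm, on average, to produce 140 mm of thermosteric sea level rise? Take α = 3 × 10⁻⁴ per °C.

ΔT ≈ 0.591 °C

ΔT = Δh/(αH) = 0.14 / (3×10⁻⁴ × 790) ≈ 0.5907 °C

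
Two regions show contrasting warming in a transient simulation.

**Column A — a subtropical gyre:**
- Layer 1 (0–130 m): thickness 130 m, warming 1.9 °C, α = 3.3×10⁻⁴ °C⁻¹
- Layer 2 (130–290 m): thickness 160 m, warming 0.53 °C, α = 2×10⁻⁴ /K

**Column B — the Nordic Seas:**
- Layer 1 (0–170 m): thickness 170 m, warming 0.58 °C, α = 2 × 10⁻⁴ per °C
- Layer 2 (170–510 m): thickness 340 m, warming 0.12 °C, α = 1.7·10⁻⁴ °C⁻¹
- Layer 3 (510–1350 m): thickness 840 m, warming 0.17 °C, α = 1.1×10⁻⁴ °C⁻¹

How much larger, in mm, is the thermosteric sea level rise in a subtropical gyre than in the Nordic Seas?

A Layer 1: 3.3×10⁻⁴ × 1.9 × 130 = 0.08151 m
A Layer 2: 160 × 2×10⁻⁴ × 0.53 = 0.01696 m
A total: 0.09847 m
B 170 × 0.58 × 2×10⁻⁴ = 0.01972 m
B Layer 2: 0.12 × 1.7×10⁻⁴ × 340 = 0.006936 m
B 510–1350 m: 840 × 1.1×10⁻⁴ × 0.17 = 0.015708 m
B total: 0.042364 m
Difference: 0.09847 − 0.042364 = 0.056106 m

56 mm larger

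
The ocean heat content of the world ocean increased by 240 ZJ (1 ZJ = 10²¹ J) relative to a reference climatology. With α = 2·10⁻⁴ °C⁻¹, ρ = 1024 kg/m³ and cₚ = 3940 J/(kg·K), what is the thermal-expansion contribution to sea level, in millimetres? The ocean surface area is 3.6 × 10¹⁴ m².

Per unit area: Q = 240×10²¹ / (3.6×10¹⁴) ≈ 6.667×10⁸ J/m²
Δh = αQ/(ρcₚ) = 2×10⁻⁴ × 6.667×10⁸ / (1024 × 3940) ≈ 0.033049 m

about 33.0 mm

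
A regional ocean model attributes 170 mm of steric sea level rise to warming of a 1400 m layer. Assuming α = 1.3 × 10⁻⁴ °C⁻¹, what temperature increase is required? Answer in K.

ΔT = Δh/(αH) = 0.17 / (1.3×10⁻⁴ × 1400) ≈ 0.9341 K

ΔT ≈ 0.93 K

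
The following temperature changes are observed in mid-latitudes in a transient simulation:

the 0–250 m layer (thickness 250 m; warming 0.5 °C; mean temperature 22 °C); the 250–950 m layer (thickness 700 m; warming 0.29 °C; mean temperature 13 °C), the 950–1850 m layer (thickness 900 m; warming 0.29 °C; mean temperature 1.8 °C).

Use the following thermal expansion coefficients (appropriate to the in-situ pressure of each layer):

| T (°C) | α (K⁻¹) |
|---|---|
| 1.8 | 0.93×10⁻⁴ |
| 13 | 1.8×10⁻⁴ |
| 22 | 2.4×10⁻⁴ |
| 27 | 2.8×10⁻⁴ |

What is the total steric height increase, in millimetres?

Layer 1 at 22 °C → α = 2.4×10⁻⁴ K⁻¹
Layer 2 at 13 °C → α = 1.8×10⁻⁴ K⁻¹
Layer 3 at 1.8 °C → α = 0.93×10⁻⁴ K⁻¹
0–250 m: 250 × 0.5 × 2.4×10⁻⁴ = 0.03000 m
Layer 2: 1.8×10⁻⁴ × 0.29 × 700 = 0.03654 m
Layer 3: 0.29 × 900 × 0.93×10⁻⁴ = 0.024273 m
Δh = 0.03000 + 0.03654 + 0.024273 = 0.090813 m ≈ 91 mm

91 mm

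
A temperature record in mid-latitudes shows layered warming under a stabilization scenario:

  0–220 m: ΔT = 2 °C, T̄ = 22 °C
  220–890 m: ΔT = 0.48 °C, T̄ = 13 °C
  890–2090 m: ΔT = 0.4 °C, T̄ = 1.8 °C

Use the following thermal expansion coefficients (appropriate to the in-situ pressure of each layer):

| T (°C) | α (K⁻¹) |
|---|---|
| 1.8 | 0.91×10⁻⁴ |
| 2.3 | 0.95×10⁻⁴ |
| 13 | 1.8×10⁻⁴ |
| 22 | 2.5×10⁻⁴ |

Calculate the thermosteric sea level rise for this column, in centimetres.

about 21.2 cm

Layer 1 at 22 °C → α = 2.5×10⁻⁴ K⁻¹
Layer 2 at 13 °C → α = 1.8×10⁻⁴ K⁻¹
Layer 3 at 1.8 °C → α = 0.91×10⁻⁴ K⁻¹
Layer 1: 2.5×10⁻⁴ × 220 × 2 = 0.11000 m
670 × 1.8×10⁻⁴ × 0.48 = 0.057888 m
0.4 × 1200 × 0.91×10⁻⁴ = 0.04368 m
Δh = 0.11000 + 0.057888 + 0.04368 = 0.211568 m ≈ 21.2 cm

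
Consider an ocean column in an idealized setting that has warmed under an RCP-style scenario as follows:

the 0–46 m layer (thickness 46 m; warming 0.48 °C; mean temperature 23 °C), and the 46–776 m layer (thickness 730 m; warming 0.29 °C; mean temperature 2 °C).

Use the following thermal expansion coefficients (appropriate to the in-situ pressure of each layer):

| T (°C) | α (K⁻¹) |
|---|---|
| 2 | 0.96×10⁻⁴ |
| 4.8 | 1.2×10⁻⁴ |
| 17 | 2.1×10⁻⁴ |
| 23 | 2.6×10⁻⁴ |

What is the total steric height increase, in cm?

Layer 1 at 23 °C → α = 2.6×10⁻⁴ K⁻¹
Layer 2 at 2 °C → α = 0.96×10⁻⁴ K⁻¹
0–46 m: 0.48 × 46 × 2.6×10⁻⁴ = 0.0057408 m
Layer 2: 730 × 0.96×10⁻⁴ × 0.29 = 0.0203232 m
Δh = 0.0057408 + 0.0203232 = 0.026064 m ≈ 2.6 cm

Δh ≈ 2.6 cm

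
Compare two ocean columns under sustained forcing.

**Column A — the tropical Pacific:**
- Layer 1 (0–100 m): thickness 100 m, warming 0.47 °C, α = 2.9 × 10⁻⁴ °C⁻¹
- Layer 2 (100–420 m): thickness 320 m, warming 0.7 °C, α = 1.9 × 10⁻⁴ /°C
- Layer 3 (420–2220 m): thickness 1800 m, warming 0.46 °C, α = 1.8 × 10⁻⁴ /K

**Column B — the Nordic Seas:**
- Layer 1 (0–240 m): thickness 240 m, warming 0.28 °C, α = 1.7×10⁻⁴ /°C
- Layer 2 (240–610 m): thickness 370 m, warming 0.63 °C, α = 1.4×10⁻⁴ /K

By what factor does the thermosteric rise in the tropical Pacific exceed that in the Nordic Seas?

4.7

A Layer 1: 100 × 2.9×10⁻⁴ × 0.47 = 0.01363 m
A 100–420 m: 0.7 × 1.9×10⁻⁴ × 320 = 0.04256 m
A Layer 3: 1800 × 1.8×10⁻⁴ × 0.46 = 0.14904 m
A total: 0.20523 m
B 0.28 × 240 × 1.7×10⁻⁴ = 0.011424 m
B Layer 2: 370 × 1.4×10⁻⁴ × 0.63 = 0.032634 m
B total: 0.044058 m
Ratio: 0.20523 / 0.044058 ≈ 4.658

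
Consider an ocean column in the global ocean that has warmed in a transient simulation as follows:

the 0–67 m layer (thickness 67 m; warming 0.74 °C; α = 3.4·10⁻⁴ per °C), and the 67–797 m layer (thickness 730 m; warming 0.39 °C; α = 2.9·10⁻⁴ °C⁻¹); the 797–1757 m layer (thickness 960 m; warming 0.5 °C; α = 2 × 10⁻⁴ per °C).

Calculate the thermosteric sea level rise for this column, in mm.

Δh ≈ 195 mm

0–67 m: 0.74 × 3.4×10⁻⁴ × 67 = 0.0168572 m
67–797 m: 730 × 2.9×10⁻⁴ × 0.39 = 0.082563 m
797–1757 m: 960 × 0.5 × 2×10⁻⁴ = 0.09600 m
Δh = 0.0168572 + 0.082563 + 0.09600 = 0.1954202 m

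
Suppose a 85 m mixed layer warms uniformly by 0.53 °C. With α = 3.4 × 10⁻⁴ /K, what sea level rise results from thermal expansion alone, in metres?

about 0.015 m

Δh = αΔT·H = 3.4×10⁻⁴ × 0.53 × 85 = 0.015317 m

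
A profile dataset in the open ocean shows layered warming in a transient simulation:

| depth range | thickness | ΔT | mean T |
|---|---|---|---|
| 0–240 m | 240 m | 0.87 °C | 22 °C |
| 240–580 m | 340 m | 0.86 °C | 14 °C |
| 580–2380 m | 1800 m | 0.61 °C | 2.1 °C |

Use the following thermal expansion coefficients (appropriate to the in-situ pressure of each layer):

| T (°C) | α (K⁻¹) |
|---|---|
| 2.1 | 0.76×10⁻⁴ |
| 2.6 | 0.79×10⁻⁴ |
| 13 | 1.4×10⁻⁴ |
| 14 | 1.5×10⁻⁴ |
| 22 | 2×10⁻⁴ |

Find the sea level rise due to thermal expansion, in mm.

Layer 1 at 22 °C → α = 2×10⁻⁴ K⁻¹
Layer 2 at 14 °C → α = 1.5×10⁻⁴ K⁻¹
Layer 3 at 2.1 °C → α = 0.76×10⁻⁴ K⁻¹
Layer 1: 2×10⁻⁴ × 0.87 × 240 = 0.04176 m
240–580 m: 1.5×10⁻⁴ × 340 × 0.86 = 0.04386 m
580–2380 m: 0.76×10⁻⁴ × 1800 × 0.61 = 0.083448 m
Δh = 0.04176 + 0.04386 + 0.083448 = 0.169068 m ≈ 169 mm

Δh ≈ 169 mm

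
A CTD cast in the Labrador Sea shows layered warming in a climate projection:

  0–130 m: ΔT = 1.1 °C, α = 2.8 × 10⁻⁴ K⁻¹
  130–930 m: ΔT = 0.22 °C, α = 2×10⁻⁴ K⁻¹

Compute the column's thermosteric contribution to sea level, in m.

Δh = 0.075 m

130 × 1.1 × 2.8×10⁻⁴ = 0.04004 m
Layer 2: 800 × 0.22 × 2×10⁻⁴ = 0.03520 m
Δh = 0.04004 + 0.03520 = 0.07524 m ≈ 0.075 m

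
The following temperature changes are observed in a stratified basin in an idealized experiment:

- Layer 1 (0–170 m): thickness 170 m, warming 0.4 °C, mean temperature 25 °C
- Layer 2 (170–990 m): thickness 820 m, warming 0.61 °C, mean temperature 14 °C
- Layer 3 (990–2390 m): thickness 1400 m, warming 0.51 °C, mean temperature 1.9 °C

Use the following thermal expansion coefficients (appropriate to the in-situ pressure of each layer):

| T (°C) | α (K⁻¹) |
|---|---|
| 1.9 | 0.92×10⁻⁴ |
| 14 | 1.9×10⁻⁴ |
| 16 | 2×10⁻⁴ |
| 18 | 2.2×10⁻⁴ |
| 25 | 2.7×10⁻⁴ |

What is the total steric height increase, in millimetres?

Layer 1 at 25 °C → α = 2.7×10⁻⁴ K⁻¹
Layer 2 at 14 °C → α = 1.9×10⁻⁴ K⁻¹
Layer 3 at 1.9 °C → α = 0.92×10⁻⁴ K⁻¹
Layer 1: 170 × 0.4 × 2.7×10⁻⁴ = 0.01836 m
Layer 2: 820 × 1.9×10⁻⁴ × 0.61 = 0.095038 m
1400 × 0.51 × 0.92×10⁻⁴ = 0.065688 m
Δh = 0.01836 + 0.095038 + 0.065688 = 0.179086 m ≈ 180 mm

180 mm of thermosteric rise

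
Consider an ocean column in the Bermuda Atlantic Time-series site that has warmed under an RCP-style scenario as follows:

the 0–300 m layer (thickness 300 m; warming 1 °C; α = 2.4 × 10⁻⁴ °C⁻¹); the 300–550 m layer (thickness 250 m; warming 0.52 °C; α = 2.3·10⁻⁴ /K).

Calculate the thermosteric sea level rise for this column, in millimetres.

102 mm of thermosteric rise

Layer 1: 2.4×10⁻⁴ × 1 × 300 = 0.07200 m
300–550 m: 250 × 0.52 × 2.3×10⁻⁴ = 0.02990 m
Δh = 0.07200 + 0.02990 = 0.10190 m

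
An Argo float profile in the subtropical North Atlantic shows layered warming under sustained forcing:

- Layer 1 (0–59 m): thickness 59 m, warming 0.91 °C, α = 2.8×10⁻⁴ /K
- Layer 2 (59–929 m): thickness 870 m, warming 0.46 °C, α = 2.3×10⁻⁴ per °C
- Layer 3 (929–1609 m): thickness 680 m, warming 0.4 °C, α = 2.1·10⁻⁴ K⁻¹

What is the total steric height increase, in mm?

160 mm of thermosteric rise

0–59 m: 59 × 2.8×10⁻⁴ × 0.91 = 0.0150332 m
59–929 m: 2.3×10⁻⁴ × 870 × 0.46 = 0.092046 m
Layer 3: 680 × 0.4 × 2.1×10⁻⁴ = 0.05712 m
Δh = 0.0150332 + 0.092046 + 0.05712 = 0.1641992 m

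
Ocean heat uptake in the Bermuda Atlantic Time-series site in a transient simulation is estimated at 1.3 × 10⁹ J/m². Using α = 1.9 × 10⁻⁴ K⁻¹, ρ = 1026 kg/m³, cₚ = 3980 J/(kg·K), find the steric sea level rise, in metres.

0.0605 m of thermosteric rise

Δh = αQ/(ρcₚ) = 1.9×10⁻⁴ × 1.3×10⁹ / (1026 × 3980) ≈ 0.060488 m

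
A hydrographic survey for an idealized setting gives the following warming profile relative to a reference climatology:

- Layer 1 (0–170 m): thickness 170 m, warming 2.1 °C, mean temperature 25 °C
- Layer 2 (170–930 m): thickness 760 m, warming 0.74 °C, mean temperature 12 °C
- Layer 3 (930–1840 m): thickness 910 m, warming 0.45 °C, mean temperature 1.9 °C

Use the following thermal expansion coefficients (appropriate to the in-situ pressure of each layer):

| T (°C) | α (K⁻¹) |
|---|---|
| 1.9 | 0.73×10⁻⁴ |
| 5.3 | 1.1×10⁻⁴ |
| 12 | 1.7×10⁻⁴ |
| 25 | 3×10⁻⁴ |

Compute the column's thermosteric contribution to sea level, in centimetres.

23.3 cm

Layer 1 at 25 °C → α = 3×10⁻⁴ K⁻¹
Layer 2 at 12 °C → α = 1.7×10⁻⁴ K⁻¹
Layer 3 at 1.9 °C → α = 0.73×10⁻⁴ K⁻¹
Layer 1: 170 × 2.1 × 3×10⁻⁴ = 0.10710 m
170–930 m: 1.7×10⁻⁴ × 760 × 0.74 = 0.095608 m
Layer 3: 0.73×10⁻⁴ × 0.45 × 910 = 0.0298935 m
Δh = 0.10710 + 0.095608 + 0.0298935 = 0.2326015 m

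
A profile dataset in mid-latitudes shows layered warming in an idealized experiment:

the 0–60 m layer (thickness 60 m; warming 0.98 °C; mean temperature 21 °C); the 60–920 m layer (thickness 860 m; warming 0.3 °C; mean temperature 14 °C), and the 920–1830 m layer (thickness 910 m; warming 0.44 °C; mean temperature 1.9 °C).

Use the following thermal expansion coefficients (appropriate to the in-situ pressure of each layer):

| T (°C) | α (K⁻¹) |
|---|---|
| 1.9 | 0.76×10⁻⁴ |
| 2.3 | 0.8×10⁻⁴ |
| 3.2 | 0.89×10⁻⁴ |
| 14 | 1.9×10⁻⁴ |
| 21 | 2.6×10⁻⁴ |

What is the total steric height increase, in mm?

Layer 1 at 21 °C → α = 2.6×10⁻⁴ K⁻¹
Layer 2 at 14 °C → α = 1.9×10⁻⁴ K⁻¹
Layer 3 at 1.9 °C → α = 0.76×10⁻⁴ K⁻¹
0–60 m: 2.6×10⁻⁴ × 0.98 × 60 = 0.015288 m
860 × 0.3 × 1.9×10⁻⁴ = 0.04902 m
910 × 0.44 × 0.76×10⁻⁴ = 0.0304304 m
Δh = 0.015288 + 0.04902 + 0.0304304 = 0.0947384 m

Δh ≈ 94.7 mm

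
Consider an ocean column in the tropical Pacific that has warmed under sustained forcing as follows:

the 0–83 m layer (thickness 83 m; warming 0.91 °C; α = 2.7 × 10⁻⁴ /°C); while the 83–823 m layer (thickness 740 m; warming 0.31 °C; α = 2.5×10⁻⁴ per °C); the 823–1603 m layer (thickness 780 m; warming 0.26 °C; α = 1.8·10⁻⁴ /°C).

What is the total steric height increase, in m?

0.11 m

Layer 1: 83 × 0.91 × 2.7×10⁻⁴ = 0.0203931 m
740 × 0.31 × 2.5×10⁻⁴ = 0.05735 m
823–1603 m: 1.8×10⁻⁴ × 780 × 0.26 = 0.036504 m
Δh = 0.0203931 + 0.05735 + 0.036504 = 0.1142471 m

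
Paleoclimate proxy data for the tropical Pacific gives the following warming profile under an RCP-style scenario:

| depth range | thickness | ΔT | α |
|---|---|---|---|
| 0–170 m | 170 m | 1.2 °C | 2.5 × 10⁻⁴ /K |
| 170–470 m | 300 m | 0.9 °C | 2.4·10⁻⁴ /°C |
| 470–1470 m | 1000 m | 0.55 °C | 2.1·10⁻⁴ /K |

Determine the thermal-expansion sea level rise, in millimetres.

231 mm

Layer 1: 1.2 × 170 × 2.5×10⁻⁴ = 0.05100 m
0.9 × 300 × 2.4×10⁻⁴ = 0.06480 m
1000 × 0.55 × 2.1×10⁻⁴ = 0.11550 m
Δh = 0.05100 + 0.06480 + 0.11550 = 0.23130 m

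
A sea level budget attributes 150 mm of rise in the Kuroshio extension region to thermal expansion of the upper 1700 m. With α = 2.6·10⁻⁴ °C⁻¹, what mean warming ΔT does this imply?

ΔT = Δh/(αH) = 0.15 / (2.6×10⁻⁴ × 1700) ≈ 0.3394 K

ΔT ≈ 0.34 K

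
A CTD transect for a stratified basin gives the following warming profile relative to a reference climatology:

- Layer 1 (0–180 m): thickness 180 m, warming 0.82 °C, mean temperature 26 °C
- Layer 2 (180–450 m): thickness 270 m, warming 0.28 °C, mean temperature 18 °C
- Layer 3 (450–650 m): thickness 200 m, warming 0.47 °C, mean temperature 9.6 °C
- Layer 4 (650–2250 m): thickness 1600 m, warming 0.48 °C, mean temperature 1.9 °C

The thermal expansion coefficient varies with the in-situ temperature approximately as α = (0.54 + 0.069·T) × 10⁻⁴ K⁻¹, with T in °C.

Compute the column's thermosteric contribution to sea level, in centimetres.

about 11 cm

Layer 1: α = (0.54 + 0.069×26)×10⁻⁴ = 2.334×10⁻⁴ K⁻¹
Layer 2: α = (0.54 + 0.069×18)×10⁻⁴ = 1.782×10⁻⁴ K⁻¹
Layer 3: α = (0.54 + 0.069×9.6)×10⁻⁴ = 1.2024×10⁻⁴ K⁻¹
Layer 4: α = (0.54 + 0.069×1.9)×10⁻⁴ = 0.6711×10⁻⁴ K⁻¹
0.82 × 2.334×10⁻⁴ × 180 = 0.03444984 m
Layer 2: 270 × 0.28 × 1.782×10⁻⁴ = 0.01347192 m
450–650 m: 1.2024×10⁻⁴ × 0.47 × 200 = 0.01130256 m
Layer 4: 1600 × 0.6711×10⁻⁴ × 0.48 = 0.05154048 m
Δh = 0.03444984 + 0.01347192 + 0.01130256 + 0.05154048 = 0.1107648 m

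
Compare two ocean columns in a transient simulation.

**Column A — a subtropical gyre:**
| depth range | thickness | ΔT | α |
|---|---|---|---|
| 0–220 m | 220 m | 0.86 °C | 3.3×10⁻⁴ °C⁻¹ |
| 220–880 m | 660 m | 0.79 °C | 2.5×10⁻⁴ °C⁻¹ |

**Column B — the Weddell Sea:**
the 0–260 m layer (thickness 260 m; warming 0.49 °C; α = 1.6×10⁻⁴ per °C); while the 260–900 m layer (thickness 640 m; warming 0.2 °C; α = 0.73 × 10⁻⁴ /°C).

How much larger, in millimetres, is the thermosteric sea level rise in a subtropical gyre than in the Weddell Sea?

A 0–220 m: 0.86 × 3.3×10⁻⁴ × 220 = 0.062436 m
A 220–880 m: 0.79 × 2.5×10⁻⁴ × 660 = 0.13035 m
A total: 0.192786 m
B Layer 1: 260 × 0.49 × 1.6×10⁻⁴ = 0.020384 m
B 0.2 × 0.73×10⁻⁴ × 640 = 0.009344 m
B total: 0.029728 m
Difference: 0.192786 − 0.029728 = 0.163058 m

163 mm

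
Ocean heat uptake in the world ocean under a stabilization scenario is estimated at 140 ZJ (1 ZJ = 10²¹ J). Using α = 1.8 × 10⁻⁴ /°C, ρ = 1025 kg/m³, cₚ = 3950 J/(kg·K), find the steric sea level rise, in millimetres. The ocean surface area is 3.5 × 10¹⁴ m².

Per unit area: Q = 140×10²¹ / (3.5×10¹⁴) = 4×10⁸ J/m²
Δh = αQ/(ρcₚ) = 1.8×10⁻⁴ × 4×10⁸ / (1025 × 3950) ≈ 0.017783 m

Δh = 17.8 mm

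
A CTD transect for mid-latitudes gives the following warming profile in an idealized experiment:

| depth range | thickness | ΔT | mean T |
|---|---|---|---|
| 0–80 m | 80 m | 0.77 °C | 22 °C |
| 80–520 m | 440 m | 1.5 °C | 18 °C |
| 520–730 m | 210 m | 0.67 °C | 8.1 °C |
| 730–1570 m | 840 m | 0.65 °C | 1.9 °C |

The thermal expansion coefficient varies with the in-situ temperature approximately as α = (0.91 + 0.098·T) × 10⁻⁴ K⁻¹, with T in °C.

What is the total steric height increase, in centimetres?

Layer 1: α = (0.91 + 0.098×22)×10⁻⁴ = 3.066×10⁻⁴ K⁻¹
Layer 2: α = (0.91 + 0.098×18)×10⁻⁴ = 2.674×10⁻⁴ K⁻¹
Layer 3: α = (0.91 + 0.098×8.1)×10⁻⁴ = 1.7038×10⁻⁴ K⁻¹
Layer 4: α = (0.91 + 0.098×1.9)×10⁻⁴ = 1.0962×10⁻⁴ K⁻¹
0–80 m: 80 × 3.066×10⁻⁴ × 0.77 = 0.01888656 m
80–520 m: 1.5 × 440 × 2.674×10⁻⁴ = 0.176484 m
1.7038×10⁻⁴ × 0.67 × 210 = 0.023972466 m
1.0962×10⁻⁴ × 840 × 0.65 = 0.05985252 m
Δh = 0.01888656 + 0.176484 + 0.023972466 + 0.05985252 = 0.279195546 m ≈ 27.9 cm

Δh = 27.9 cm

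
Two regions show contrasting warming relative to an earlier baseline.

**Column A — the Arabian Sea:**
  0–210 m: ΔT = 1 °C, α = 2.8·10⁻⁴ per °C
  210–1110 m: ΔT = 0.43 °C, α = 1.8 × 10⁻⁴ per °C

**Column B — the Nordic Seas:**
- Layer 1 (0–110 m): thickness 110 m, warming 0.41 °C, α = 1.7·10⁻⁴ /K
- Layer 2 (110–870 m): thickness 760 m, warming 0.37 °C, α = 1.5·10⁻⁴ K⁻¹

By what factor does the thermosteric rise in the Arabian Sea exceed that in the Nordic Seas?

≈ 2.6×

A 0–210 m: 2.8×10⁻⁴ × 210 × 1 = 0.05880 m
A Layer 2: 0.43 × 900 × 1.8×10⁻⁴ = 0.06966 m
A total: 0.12846 m
B 0–110 m: 110 × 0.41 × 1.7×10⁻⁴ = 0.007667 m
B 0.37 × 1.5×10⁻⁴ × 760 = 0.04218 m
B total: 0.049847 m
Ratio: 0.12846 / 0.049847 ≈ 2.577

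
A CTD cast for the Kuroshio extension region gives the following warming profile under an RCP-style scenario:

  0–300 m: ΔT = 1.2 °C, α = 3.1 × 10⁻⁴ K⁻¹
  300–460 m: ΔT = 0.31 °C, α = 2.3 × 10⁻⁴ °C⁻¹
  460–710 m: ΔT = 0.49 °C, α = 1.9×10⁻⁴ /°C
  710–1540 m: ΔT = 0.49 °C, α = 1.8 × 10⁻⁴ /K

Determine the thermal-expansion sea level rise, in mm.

1.2 × 3.1×10⁻⁴ × 300 = 0.11160 m
0.31 × 2.3×10⁻⁴ × 160 = 0.011408 m
Layer 3: 0.49 × 1.9×10⁻⁴ × 250 = 0.023275 m
0.49 × 1.8×10⁻⁴ × 830 = 0.073206 m
Δh = 0.11160 + 0.011408 + 0.023275 + 0.073206 = 0.219489 m ≈ 219 mm

Δh = 219 mm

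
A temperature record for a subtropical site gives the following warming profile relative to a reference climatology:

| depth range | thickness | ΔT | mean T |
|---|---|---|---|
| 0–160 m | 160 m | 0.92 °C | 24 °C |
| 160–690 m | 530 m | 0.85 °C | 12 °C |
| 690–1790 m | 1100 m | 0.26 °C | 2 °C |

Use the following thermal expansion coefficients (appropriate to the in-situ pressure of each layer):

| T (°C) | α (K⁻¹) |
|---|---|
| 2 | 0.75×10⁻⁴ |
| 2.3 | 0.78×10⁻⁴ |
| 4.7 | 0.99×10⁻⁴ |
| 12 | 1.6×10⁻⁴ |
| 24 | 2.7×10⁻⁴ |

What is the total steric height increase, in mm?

Layer 1 at 24 °C → α = 2.7×10⁻⁴ K⁻¹
Layer 2 at 12 °C → α = 1.6×10⁻⁴ K⁻¹
Layer 3 at 2 °C → α = 0.75×10⁻⁴ K⁻¹
0.92 × 160 × 2.7×10⁻⁴ = 0.039744 m
160–690 m: 530 × 0.85 × 1.6×10⁻⁴ = 0.07208 m
690–1790 m: 0.75×10⁻⁴ × 0.26 × 1100 = 0.02145 m
Δh = 0.039744 + 0.07208 + 0.02145 = 0.133274 m ≈ 133 mm

133 mm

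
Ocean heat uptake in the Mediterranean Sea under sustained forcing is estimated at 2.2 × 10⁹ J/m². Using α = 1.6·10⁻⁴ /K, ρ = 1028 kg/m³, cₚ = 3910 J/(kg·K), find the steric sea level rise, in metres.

0.088 m of thermosteric rise

Δh = αQ/(ρcₚ) = 1.6×10⁻⁴ × 2.2×10⁹ / (1028 × 3910) ≈ 0.087574 m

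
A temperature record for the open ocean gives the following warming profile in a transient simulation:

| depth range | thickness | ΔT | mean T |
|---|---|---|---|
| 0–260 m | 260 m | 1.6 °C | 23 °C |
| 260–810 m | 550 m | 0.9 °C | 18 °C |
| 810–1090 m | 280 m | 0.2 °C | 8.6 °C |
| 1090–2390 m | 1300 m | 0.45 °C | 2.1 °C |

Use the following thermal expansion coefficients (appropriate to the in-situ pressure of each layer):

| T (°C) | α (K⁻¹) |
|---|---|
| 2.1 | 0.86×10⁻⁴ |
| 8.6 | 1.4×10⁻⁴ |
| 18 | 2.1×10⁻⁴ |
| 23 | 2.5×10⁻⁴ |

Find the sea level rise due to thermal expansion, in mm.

Layer 1 at 23 °C → α = 2.5×10⁻⁴ K⁻¹
Layer 2 at 18 °C → α = 2.1×10⁻⁴ K⁻¹
Layer 3 at 8.6 °C → α = 1.4×10⁻⁴ K⁻¹
Layer 4 at 2.1 °C → α = 0.86×10⁻⁴ K⁻¹
Layer 1: 1.6 × 260 × 2.5×10⁻⁴ = 0.10400 m
550 × 2.1×10⁻⁴ × 0.9 = 0.10395 m
280 × 0.2 × 1.4×10⁻⁴ = 0.00784 m
Layer 4: 0.45 × 0.86×10⁻⁴ × 1300 = 0.05031 m
Δh = 0.10400 + 0.10395 + 0.00784 + 0.05031 = 0.26610 m ≈ 266 mm

Δh = 266 mm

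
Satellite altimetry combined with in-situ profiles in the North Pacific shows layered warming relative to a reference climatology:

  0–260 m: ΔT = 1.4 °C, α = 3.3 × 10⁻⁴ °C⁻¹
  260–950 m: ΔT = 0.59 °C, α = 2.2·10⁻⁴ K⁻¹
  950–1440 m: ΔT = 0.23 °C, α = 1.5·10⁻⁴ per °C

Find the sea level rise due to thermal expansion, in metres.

3.3×10⁻⁴ × 260 × 1.4 = 0.12012 m
2.2×10⁻⁴ × 690 × 0.59 = 0.089562 m
950–1440 m: 490 × 0.23 × 1.5×10⁻⁴ = 0.016905 m
Δh = 0.12012 + 0.089562 + 0.016905 = 0.226587 m

about 0.23 m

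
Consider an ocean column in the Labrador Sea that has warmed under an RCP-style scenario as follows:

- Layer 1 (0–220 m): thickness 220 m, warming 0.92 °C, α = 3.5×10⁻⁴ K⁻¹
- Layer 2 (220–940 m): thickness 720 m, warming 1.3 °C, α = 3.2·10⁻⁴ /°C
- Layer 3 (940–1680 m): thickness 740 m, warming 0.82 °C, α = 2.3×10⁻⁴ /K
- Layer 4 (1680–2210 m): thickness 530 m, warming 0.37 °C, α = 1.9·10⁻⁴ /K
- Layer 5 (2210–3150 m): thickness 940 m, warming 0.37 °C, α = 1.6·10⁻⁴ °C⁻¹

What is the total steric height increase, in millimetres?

Δh = 603 mm

0–220 m: 220 × 3.5×10⁻⁴ × 0.92 = 0.07084 m
3.2×10⁻⁴ × 720 × 1.3 = 0.29952 m
940–1680 m: 0.82 × 740 × 2.3×10⁻⁴ = 0.139564 m
Layer 4: 0.37 × 1.9×10⁻⁴ × 530 = 0.037259 m
Layer 5: 1.6×10⁻⁴ × 940 × 0.37 = 0.055648 m
Δh = 0.07084 + 0.29952 + 0.139564 + 0.037259 + 0.055648 = 0.602831 m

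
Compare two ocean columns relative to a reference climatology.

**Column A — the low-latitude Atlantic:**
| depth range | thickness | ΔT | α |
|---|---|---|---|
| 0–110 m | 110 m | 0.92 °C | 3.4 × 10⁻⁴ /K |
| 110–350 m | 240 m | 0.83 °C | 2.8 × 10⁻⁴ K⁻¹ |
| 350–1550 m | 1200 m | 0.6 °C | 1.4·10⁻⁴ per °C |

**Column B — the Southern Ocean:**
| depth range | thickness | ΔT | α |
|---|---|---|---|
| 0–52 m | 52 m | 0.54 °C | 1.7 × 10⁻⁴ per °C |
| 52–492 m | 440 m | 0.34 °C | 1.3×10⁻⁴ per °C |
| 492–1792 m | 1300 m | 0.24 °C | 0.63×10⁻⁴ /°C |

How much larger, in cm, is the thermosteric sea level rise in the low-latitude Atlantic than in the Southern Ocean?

Δh_A − Δh_B ≈ 14.7 cm

A 3.4×10⁻⁴ × 110 × 0.92 = 0.034408 m
A 110–350 m: 2.8×10⁻⁴ × 240 × 0.83 = 0.055776 m
A 1.4×10⁻⁴ × 0.6 × 1200 = 0.10080 m
A total: 0.190984 m
B Layer 1: 1.7×10⁻⁴ × 52 × 0.54 = 0.0047736 m
B 0.34 × 440 × 1.3×10⁻⁴ = 0.019448 m
B 492–1792 m: 1300 × 0.24 × 0.63×10⁻⁴ = 0.019656 m
B total: 0.0438776 m
Difference: 0.190984 − 0.0438776 = 0.1471064 m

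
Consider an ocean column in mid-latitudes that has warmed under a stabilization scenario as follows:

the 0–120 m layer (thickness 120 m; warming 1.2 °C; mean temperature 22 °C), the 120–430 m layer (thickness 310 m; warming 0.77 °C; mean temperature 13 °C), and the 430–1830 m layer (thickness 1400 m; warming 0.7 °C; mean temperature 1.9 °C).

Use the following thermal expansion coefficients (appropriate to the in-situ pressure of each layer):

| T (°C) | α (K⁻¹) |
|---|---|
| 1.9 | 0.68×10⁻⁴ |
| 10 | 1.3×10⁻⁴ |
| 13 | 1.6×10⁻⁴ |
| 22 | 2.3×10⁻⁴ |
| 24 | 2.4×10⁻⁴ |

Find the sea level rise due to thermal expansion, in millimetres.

Layer 1 at 22 °C → α = 2.3×10⁻⁴ K⁻¹
Layer 2 at 13 °C → α = 1.6×10⁻⁴ K⁻¹
Layer 3 at 1.9 °C → α = 0.68×10⁻⁴ K⁻¹
Layer 1: 1.2 × 2.3×10⁻⁴ × 120 = 0.03312 m
310 × 0.77 × 1.6×10⁻⁴ = 0.038192 m
430–1830 m: 1400 × 0.68×10⁻⁴ × 0.7 = 0.06664 m
Δh = 0.03312 + 0.038192 + 0.06664 = 0.137952 m

140 mm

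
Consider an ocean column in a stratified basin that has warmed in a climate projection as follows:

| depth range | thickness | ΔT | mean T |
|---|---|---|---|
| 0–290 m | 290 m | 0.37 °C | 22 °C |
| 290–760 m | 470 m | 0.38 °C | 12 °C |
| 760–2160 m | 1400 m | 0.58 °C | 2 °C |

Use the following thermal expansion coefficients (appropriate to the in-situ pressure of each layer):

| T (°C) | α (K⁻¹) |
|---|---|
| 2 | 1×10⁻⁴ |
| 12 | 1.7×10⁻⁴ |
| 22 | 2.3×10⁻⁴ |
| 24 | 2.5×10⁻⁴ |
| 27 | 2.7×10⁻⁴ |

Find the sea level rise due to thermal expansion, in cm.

about 14 cm

Layer 1 at 22 °C → α = 2.3×10⁻⁴ K⁻¹
Layer 2 at 12 °C → α = 1.7×10⁻⁴ K⁻¹
Layer 3 at 2 °C → α = 1×10⁻⁴ K⁻¹
Layer 1: 0.37 × 290 × 2.3×10⁻⁴ = 0.024679 m
Layer 2: 0.38 × 1.7×10⁻⁴ × 470 = 0.030362 m
1×10⁻⁴ × 1400 × 0.58 = 0.08120 m
Δh = 0.024679 + 0.030362 + 0.08120 = 0.136241 m ≈ 14 cm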